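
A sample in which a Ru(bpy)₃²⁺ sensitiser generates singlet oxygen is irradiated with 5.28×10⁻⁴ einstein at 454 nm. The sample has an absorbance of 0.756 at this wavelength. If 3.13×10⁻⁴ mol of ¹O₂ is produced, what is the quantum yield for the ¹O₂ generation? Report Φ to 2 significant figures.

Fraction absorbed: 1 − 10^(−0.756) = 0.8246.
Photons absorbed: 0.8246 × 5.28×10⁻⁴ = 4.354×10⁻⁴ mol.
Φ = 3.13×10⁻⁴ mol / 4.354×10⁻⁴ mol photons = 0.72.

Φ = 0.72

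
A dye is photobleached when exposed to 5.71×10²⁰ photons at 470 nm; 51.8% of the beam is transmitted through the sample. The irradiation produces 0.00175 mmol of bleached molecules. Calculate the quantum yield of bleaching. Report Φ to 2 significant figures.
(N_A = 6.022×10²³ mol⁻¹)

Product: 0.00175 mmol = 1.75×10⁻⁶ mol.
Moles of photons: 5.71×10²⁰ / 6.022×10²³ = 9.482×10⁻⁴ mol.
Fraction absorbed: 1 − 51.8/100 = 0.4820.
Photons absorbed: 0.4820 × 9.482×10⁻⁴ = 4.570×10⁻⁴ mol.
Φ = 1.75×10⁻⁶ mol / 4.570×10⁻⁴ mol photons = 0.0038.

Φ = 0.0038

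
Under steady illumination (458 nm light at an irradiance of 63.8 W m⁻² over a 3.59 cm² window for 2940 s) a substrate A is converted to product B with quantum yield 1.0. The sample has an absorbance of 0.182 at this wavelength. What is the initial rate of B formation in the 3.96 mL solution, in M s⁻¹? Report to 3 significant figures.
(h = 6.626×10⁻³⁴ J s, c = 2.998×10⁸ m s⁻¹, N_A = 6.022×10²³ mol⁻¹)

Photon energy at 458 nm: hc/λ = (6.626×10⁻³⁴)(2.998×10⁸)/(458×10⁻⁹) = 4.337×10⁻¹⁹ J.
Energy delivered: (63.8 W m⁻²)(3.59×10⁻⁴ m²)(2940 s) = 67.34 J.
Photons incident: 67.34 / 4.337×10⁻¹⁹ = 1.553×10²⁰, i.e. 1.553×10²⁰/6.022×10²³ = 2.579×10⁻⁴ mol.
Fraction absorbed: 1 − 10^(−0.182) = 0.3423.
Photons absorbed: 0.3423 × 2.579×10⁻⁴ = 8.828×10⁻⁵ mol.
Product formed: 1.0 × 8.828×10⁻⁵ = 8.828×10⁻⁵ mol.
Rate: 8.828×10⁻⁵ mol / (2940 s × 0.00396 L) = 7.58×10⁻⁶ M s⁻¹.

7.58×10⁻⁶ M s⁻¹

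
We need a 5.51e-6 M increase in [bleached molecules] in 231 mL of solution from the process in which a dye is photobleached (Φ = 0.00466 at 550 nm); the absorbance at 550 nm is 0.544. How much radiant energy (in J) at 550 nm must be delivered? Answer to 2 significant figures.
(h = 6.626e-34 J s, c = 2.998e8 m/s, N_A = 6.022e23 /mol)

83 J

Product: (5.51e-6 M)(0.231 L) = 1.273e-6 mol.
Photons that must be absorbed: 1.273e-6 / 0.00466 = 2.732e-4 mol.
Fraction absorbed: 1 − 10^(−0.544) = 0.7142.
Incident photons needed: 2.732e-4 / 0.7142 = 3.825e-4 mol.
Photon energy: hc/λ = 3.612e-19 J; per mole, 2.175e5 J mol⁻¹.
Energy required: 3.825e-4 × 2.175e5 = 83 J.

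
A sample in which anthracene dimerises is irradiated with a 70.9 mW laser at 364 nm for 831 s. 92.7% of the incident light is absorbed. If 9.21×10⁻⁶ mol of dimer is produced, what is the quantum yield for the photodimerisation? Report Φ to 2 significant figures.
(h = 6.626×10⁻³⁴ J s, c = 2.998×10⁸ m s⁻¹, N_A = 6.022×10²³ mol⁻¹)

Photon energy at 364 nm: hc/λ = (6.626×10⁻³⁴)(2.998×10⁸)/(364×10⁻⁹) = 5.457×10⁻¹⁹ J.
Energy delivered: (70.9 mW)(831 s) = 58.92 J.
Photons incident: 58.92 / 5.457×10⁻¹⁹ = 1.080×10²⁰, i.e. 1.080×10²⁰/6.022×10²³ = 1.793×10⁻⁴ mol.
Photons absorbed: 0.927 × 1.793×10⁻⁴ = 1.662×10⁻⁴ mol.
Φ = 9.21×10⁻⁶ mol / 1.662×10⁻⁴ mol photons = 0.055.

Φ = 0.055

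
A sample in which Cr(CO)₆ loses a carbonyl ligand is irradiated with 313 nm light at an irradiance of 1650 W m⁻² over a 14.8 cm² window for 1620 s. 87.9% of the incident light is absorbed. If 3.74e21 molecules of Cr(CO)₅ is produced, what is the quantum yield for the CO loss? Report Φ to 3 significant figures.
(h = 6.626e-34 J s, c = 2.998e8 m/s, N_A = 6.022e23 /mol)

Φ = 0.683

Product: 3.74e21 / 6.022e23 = 0.006211 mol.
Photon energy at 313 nm: hc/λ = (6.626e-34)(2.998e8)/(313e-9) = 6.347e-19 J.
Energy delivered: (1650 W m⁻²)(14.8e-4 m²)(1620 s) = 3956 J.
Photons incident: 3956 / 6.347e-19 = 6.233e21, i.e. 6.233e21/6.022e23 = 0.01035 mol.
Photons absorbed: 0.879 × 0.01035 = 0.009098 mol.
Φ = 0.006211 mol / 0.009098 mol photons = 0.683.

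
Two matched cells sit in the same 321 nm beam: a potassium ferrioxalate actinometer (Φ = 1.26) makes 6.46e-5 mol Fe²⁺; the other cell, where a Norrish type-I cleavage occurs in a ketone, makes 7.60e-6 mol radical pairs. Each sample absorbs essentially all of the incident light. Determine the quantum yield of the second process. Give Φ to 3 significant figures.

Φ = 0.148

Photons absorbed by the actinometer: 6.46e-5 / 1.26 = 5.127e-5 mol.
Φ(unknown) = 7.60e-6 / 5.127e-5 = 0.148.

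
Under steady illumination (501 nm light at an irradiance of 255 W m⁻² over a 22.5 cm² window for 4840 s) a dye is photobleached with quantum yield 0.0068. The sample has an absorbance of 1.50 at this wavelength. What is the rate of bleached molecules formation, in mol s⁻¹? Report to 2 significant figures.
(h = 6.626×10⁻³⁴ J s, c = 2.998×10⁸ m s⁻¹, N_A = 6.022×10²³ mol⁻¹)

Photon energy at 501 nm: hc/λ = (6.626×10⁻³⁴)(2.998×10⁸)/(501×10⁻⁹) = 3.965×10⁻¹⁹ J.
Energy delivered: (255 W m⁻²)(22.5×10⁻⁴ m²)(4840 s) = 2777 J.
Photons incident: 2777 / 3.965×10⁻¹⁹ = 7.004×10²¹, i.e. 7.004×10²¹/6.022×10²³ = 0.01163 mol.
Fraction absorbed: 1 − 10^(−1.50) = 0.9684.
Photons absorbed: 0.9684 × 0.01163 = 0.01126 mol.
Product formed: 0.0068 × 0.01126 = 7.657×10⁻⁵ mol.
Rate: 7.657×10⁻⁵ / 4840 s = 1.6×10⁻⁸ mol s⁻¹.

1.6×10⁻⁸ mol s⁻¹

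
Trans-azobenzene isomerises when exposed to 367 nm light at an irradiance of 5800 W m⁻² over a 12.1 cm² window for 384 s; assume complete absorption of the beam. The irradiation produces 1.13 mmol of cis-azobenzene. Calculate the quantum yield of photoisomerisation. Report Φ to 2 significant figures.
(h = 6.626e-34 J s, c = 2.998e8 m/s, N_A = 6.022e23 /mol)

Φ = 0.14

Product: 1.13 mmol = 0.00113 mol.
Photon energy at 367 nm: hc/λ = (6.626e-34)(2.998e8)/(367e-9) = 5.413e-19 J.
Energy delivered: (5800 W m⁻²)(12.1e-4 m²)(384 s) = 2695 J.
Photons incident: 2695 / 5.413e-19 = 4.979e21, i.e. 4.979e21/6.022e23 = 0.008268 mol.
Φ = 0.00113 mol / 0.008268 mol photons = 0.14.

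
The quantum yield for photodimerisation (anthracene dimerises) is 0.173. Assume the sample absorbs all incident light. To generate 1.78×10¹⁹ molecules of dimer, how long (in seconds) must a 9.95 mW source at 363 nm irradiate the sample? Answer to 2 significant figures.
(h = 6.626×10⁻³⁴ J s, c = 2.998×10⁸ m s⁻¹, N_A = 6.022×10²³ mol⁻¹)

t ≈ 5700 s

Product: 1.78×10¹⁹ / 6.022×10²³ = 2.956×10⁻⁵ mol.
Photons that must be absorbed: 2.956×10⁻⁵ / 0.173 = 1.709×10⁻⁴ mol.
Photon energy: hc/λ = 5.472×10⁻¹⁹ J; per mole, 3.295×10⁵ J mol⁻¹.
Energy required: 1.709×10⁻⁴ × 3.295×10⁵ = 56.31 J.
Time: 56.31 J / 0.00995 W = 5700 s.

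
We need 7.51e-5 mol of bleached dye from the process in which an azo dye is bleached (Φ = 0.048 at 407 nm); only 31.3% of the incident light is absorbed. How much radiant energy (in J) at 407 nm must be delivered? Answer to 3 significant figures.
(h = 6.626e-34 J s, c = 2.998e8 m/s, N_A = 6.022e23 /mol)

Photons that must be absorbed: 7.51e-5 / 0.048 = 0.001565 mol.
Incident photons needed: 0.001565 / 0.313 = 0.005000 mol.
Photon energy: hc/λ = 4.881e-19 J; per mole, 2.939e5 J mol⁻¹.
Energy required: 0.005000 × 2.939e5 = 1470 J.

1470 J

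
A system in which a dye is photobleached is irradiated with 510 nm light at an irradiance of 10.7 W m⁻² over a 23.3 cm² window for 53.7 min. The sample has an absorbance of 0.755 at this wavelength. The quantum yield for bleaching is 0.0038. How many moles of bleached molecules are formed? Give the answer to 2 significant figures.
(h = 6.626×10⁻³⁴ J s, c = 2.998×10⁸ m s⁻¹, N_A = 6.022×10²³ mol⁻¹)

Photon energy at 510 nm: hc/λ = (6.626×10⁻³⁴)(2.998×10⁸)/(510×10⁻⁹) = 3.895×10⁻¹⁹ J.
Energy delivered: (10.7 W m⁻²)(23.3×10⁻⁴ m²)(3222 s) = 80.33 J.
Photons incident: 80.33 / 3.895×10⁻¹⁹ = 2.062×10²⁰, i.e. 2.062×10²⁰/6.022×10²³ = 3.424×10⁻⁴ mol.
Fraction absorbed: 1 − 10^(−0.755) = 0.8242.
Photons absorbed: 0.8242 × 3.424×10⁻⁴ = 2.822×10⁻⁴ mol.
Product: Φ × n_abs = 0.0038 × 2.822×10⁻⁴ = 1.072×10⁻⁶ mol.

1.1×10⁻⁶ mol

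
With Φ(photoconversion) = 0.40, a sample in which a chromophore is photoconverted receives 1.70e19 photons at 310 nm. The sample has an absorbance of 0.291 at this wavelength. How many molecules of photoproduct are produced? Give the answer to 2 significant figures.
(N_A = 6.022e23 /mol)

Moles of photons: 1.70e19 / 6.022e23 = 2.823e-5 mol.
Fraction absorbed: 1 − 10^(−0.291) = 0.4883.
Photons absorbed: 0.4883 × 2.823e-5 = 1.378e-5 mol.
Product: Φ × n_abs = 0.40 × 1.378e-5 = 5.512e-6 mol.
As a count: 5.512e-6 × 6.022e23 = 3.3e18.

3.3e18 molecules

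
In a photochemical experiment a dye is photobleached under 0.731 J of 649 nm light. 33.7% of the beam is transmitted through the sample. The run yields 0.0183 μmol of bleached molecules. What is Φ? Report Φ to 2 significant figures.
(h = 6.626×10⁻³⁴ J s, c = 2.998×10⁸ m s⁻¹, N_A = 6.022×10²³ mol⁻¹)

Φ = 0.0070

Product: 0.0183 μmol = 1.83×10⁻⁸ mol.
Photon energy at 649 nm: hc/λ = (6.626×10⁻³⁴)(2.998×10⁸)/(649×10⁻⁹) = 3.061×10⁻¹⁹ J.
Photons incident: 0.731 / 3.061×10⁻¹⁹ = 2.388×10¹⁸, i.e. 2.388×10¹⁸/6.022×10²³ = 3.965×10⁻⁶ mol.
Fraction absorbed: 1 − 33.7/100 = 0.6630.
Photons absorbed: 0.6630 × 3.965×10⁻⁶ = 2.629×10⁻⁶ mol.
Φ = 1.83×10⁻⁸ mol / 2.629×10⁻⁶ mol photons = 0.0070.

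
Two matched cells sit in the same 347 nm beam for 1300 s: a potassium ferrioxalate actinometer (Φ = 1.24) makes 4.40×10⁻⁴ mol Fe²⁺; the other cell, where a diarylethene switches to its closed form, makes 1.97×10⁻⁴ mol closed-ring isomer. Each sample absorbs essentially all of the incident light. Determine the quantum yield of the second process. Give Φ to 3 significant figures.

Φ = 0.555

Photons absorbed by the actinometer: 4.40×10⁻⁴ / 1.24 = 3.548×10⁻⁴ mol.
Φ(unknown) = 1.97×10⁻⁴ / 3.548×10⁻⁴ = 0.555.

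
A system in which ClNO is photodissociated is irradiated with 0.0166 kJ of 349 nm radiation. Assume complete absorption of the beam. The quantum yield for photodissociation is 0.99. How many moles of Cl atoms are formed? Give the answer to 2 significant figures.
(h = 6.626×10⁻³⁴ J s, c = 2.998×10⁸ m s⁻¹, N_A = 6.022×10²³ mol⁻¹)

Photon energy at 349 nm: hc/λ = (6.626×10⁻³⁴)(2.998×10⁸)/(349×10⁻⁹) = 5.692×10⁻¹⁹ J.
Incident energy: 0.0166 kJ = 16.6 J.
Photons incident: 16.6 / 5.692×10⁻¹⁹ = 2.916×10¹⁹, i.e. 2.916×10¹⁹/6.022×10²³ = 4.842×10⁻⁵ mol.
Product: Φ × n_abs = 0.99 × 4.842×10⁻⁵ = 4.794×10⁻⁵ mol.

4.8×10⁻⁵ mol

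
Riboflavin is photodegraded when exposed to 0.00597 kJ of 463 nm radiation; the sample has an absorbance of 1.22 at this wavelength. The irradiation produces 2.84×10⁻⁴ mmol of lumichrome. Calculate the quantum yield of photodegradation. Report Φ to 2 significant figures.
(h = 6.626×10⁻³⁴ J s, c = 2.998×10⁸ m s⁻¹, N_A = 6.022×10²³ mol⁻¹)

Φ = 0.013

Product: 2.84×10⁻⁴ mmol = 2.84×10⁻⁷ mol.
Photon energy at 463 nm: hc/λ = (6.626×10⁻³⁴)(2.998×10⁸)/(463×10⁻⁹) = 4.290×10⁻¹⁹ J.
Incident energy: 0.00597 kJ = 5.97 J.
Photons incident: 5.97 / 4.290×10⁻¹⁹ = 1.392×10¹⁹, i.e. 1.392×10¹⁹/6.022×10²³ = 2.312×10⁻⁵ mol.
Fraction absorbed: 1 − 10^(−1.22) = 0.9397.
Photons absorbed: 0.9397 × 2.312×10⁻⁵ = 2.173×10⁻⁵ mol.
Φ = 2.84×10⁻⁷ mol / 2.173×10⁻⁵ mol photons = 0.013.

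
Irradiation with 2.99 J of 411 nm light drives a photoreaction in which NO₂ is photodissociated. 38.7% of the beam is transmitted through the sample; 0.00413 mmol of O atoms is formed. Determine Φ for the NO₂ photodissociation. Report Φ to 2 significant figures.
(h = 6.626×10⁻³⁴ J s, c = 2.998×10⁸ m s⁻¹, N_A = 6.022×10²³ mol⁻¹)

Product: 0.00413 mmol = 4.13×10⁻⁶ mol.
Photon energy at 411 nm: hc/λ = (6.626×10⁻³⁴)(2.998×10⁸)/(411×10⁻⁹) = 4.833×10⁻¹⁹ J.
Photons incident: 2.99 / 4.833×10⁻¹⁹ = 6.187×10¹⁸, i.e. 6.187×10¹⁸/6.022×10²³ = 1.027×10⁻⁵ mol.
Fraction absorbed: 1 − 38.7/100 = 0.6130.
Photons absorbed: 0.6130 × 1.027×10⁻⁵ = 6.296×10⁻⁶ mol.
Φ = 4.13×10⁻⁶ mol / 6.296×10⁻⁶ mol photons = 0.66.

Φ = 0.66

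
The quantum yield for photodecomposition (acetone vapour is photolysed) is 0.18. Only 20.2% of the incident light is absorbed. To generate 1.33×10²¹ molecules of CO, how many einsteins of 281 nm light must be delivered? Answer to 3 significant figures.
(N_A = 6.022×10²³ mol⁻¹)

Product: 1.33×10²¹ / 6.022×10²³ = 0.002209 mol.
Photons that must be absorbed: 0.002209 / 0.18 = 0.01227 mol.
Incident photons needed: 0.01227 / 0.202 = 0.06074 mol.

0.0607 einstein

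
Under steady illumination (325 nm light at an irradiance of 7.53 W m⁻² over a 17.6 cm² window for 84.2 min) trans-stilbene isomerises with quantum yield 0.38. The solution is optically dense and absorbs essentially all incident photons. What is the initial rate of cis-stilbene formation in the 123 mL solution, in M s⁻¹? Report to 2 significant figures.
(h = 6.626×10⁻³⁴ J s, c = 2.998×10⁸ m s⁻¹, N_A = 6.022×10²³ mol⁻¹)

1.1×10⁻⁷ M s⁻¹

Photon energy at 325 nm: hc/λ = (6.626×10⁻³⁴)(2.998×10⁸)/(325×10⁻⁹) = 6.112×10⁻¹⁹ J.
Energy delivered: (7.53 W m⁻²)(17.6×10⁻⁴ m²)(5052 s) = 66.95 J.
Photons incident: 66.95 / 6.112×10⁻¹⁹ = 1.095×10²⁰, i.e. 1.095×10²⁰/6.022×10²³ = 1.818×10⁻⁴ mol.
Product formed: 0.38 × 1.818×10⁻⁴ = 6.908×10⁻⁵ mol.
Rate: 6.908×10⁻⁵ mol / (5052 s × 0.123 L) = 1.1×10⁻⁷ M s⁻¹.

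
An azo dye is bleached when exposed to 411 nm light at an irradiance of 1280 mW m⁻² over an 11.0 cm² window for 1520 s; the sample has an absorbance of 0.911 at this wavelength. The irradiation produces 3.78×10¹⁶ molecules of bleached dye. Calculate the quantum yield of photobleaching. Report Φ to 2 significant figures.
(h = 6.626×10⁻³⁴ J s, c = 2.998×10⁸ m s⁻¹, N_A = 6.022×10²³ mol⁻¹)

Φ = 0.0097

Product: 3.78×10¹⁶ / 6.022×10²³ = 6.277×10⁻⁸ mol.
Photon energy at 411 nm: hc/λ = (6.626×10⁻³⁴)(2.998×10⁸)/(411×10⁻⁹) = 4.833×10⁻¹⁹ J.
Energy delivered: (1280 mW m⁻²)(11.0×10⁻⁴ m²)(1520 s) = 2.140 J.
Photons incident: 2.140 / 4.833×10⁻¹⁹ = 4.428×10¹⁸, i.e. 4.428×10¹⁸/6.022×10²³ = 7.353×10⁻⁶ mol.
Fraction absorbed: 1 − 10^(−0.911) = 0.8773.
Photons absorbed: 0.8773 × 7.353×10⁻⁶ = 6.451×10⁻⁶ mol.
Φ = 6.277×10⁻⁸ mol / 6.451×10⁻⁶ mol photons = 0.0097.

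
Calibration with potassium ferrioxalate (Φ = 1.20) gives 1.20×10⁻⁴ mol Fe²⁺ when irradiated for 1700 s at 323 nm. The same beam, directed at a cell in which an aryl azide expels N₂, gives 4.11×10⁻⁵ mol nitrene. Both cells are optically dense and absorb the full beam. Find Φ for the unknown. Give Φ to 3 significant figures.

Φ = 0.411

Photons absorbed by the actinometer: 1.20×10⁻⁴ / 1.20 = 1.000×10⁻⁴ mol.
Φ(unknown) = 4.11×10⁻⁵ / 1.000×10⁻⁴ = 0.411.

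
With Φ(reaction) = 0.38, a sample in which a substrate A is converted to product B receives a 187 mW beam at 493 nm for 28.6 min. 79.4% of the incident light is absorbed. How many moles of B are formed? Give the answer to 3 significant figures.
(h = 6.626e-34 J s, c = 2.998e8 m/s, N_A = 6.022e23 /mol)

3.99e-4 mol

Photon energy at 493 nm: hc/λ = (6.626e-34)(2.998e8)/(493e-9) = 4.029e-19 J.
Energy delivered: (187 mW)(1716 s) = 320.9 J.
Photons incident: 320.9 / 4.029e-19 = 7.965e20, i.e. 7.965e20/6.022e23 = 0.001323 mol.
Photons absorbed: 0.794 × 0.001323 = 0.001050 mol.
Product: Φ × n_abs = 0.38 × 0.001050 = 3.990e-4 mol.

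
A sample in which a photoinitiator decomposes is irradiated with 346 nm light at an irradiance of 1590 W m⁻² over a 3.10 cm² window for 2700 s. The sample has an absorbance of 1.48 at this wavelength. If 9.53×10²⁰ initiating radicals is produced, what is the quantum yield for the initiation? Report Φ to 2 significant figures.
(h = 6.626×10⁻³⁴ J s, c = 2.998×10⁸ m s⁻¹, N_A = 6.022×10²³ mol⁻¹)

Product: 9.53×10²⁰ / 6.022×10²³ = 0.001583 mol.
Photon energy at 346 nm: hc/λ = (6.626×10⁻³⁴)(2.998×10⁸)/(346×10⁻⁹) = 5.741×10⁻¹⁹ J.
Energy delivered: (1590 W m⁻²)(3.10×10⁻⁴ m²)(2700 s) = 1331 J.
Photons incident: 1331 / 5.741×10⁻¹⁹ = 2.318×10²¹, i.e. 2.318×10²¹/6.022×10²³ = 0.003849 mol.
Fraction absorbed: 1 − 10^(−1.48) = 0.9669.
Photons absorbed: 0.9669 × 0.003849 = 0.003722 mol.
Φ = 0.001583 mol / 0.003722 mol photons = 0.43.

Φ = 0.43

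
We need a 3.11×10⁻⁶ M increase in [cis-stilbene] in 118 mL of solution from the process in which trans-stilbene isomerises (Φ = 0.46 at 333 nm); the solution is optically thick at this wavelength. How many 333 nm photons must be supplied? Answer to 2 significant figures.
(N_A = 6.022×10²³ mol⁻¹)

Product: (3.11×10⁻⁶ M)(0.118 L) = 3.670×10⁻⁷ mol.
Photons that must be absorbed: 3.670×10⁻⁷ / 0.46 = 7.978×10⁻⁷ mol.
Photon count: 7.978×10⁻⁷ × 6.022×10²³ = 4.8×10¹⁷.

4.8×10¹⁷ photons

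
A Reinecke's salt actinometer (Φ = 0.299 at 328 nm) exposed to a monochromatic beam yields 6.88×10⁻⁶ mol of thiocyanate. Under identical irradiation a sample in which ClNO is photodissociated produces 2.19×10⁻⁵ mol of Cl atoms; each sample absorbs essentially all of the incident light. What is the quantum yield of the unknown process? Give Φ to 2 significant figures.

Photons absorbed by the actinometer: 6.88×10⁻⁶ / 0.299 = 2.301×10⁻⁵ mol.
Φ(unknown) = 2.19×10⁻⁵ / 2.301×10⁻⁵ = 0.95.

Φ = 0.95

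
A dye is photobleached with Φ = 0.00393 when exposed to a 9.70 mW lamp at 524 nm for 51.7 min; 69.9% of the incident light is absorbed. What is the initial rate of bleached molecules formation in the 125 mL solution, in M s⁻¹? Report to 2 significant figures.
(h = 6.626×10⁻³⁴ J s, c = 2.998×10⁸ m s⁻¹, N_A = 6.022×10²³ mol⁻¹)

9.3×10⁻¹⁰ M s⁻¹

Photon energy at 524 nm: hc/λ = (6.626×10⁻³⁴)(2.998×10⁸)/(524×10⁻⁹) = 3.791×10⁻¹⁹ J.
Energy delivered: (9.70 mW)(3102 s) = 30.09 J.
Photons incident: 30.09 / 3.791×10⁻¹⁹ = 7.937×10¹⁹, i.e. 7.937×10¹⁹/6.022×10²³ = 1.318×10⁻⁴ mol.
Photons absorbed: 0.699 × 1.318×10⁻⁴ = 9.213×10⁻⁵ mol.
Product formed: 0.00393 × 9.213×10⁻⁵ = 3.621×10⁻⁷ mol.
Rate: 3.621×10⁻⁷ mol / (3102 s × 0.125 L) = 9.3×10⁻¹⁰ M s⁻¹.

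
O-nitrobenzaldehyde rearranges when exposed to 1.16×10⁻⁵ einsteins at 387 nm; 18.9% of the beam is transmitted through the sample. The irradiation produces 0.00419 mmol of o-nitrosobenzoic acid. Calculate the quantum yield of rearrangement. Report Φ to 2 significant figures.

Φ = 0.45

Product: 0.00419 mmol = 4.19×10⁻⁶ mol.
Fraction absorbed: 1 − 18.9/100 = 0.8110.
Photons absorbed: 0.8110 × 1.16×10⁻⁵ = 9.408×10⁻⁶ mol.
Φ = 4.19×10⁻⁶ mol / 9.408×10⁻⁶ mol photons = 0.45.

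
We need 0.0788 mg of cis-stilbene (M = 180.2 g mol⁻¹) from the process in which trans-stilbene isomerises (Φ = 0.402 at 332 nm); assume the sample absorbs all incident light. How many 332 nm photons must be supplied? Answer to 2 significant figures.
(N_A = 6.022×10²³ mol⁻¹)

Product: 0.0788 mg / 180.2 g mol⁻¹ = 4.373×10⁻⁷ mol.
Photons that must be absorbed: 4.373×10⁻⁷ / 0.402 = 1.088×10⁻⁶ mol.
Photon count: 1.088×10⁻⁶ × 6.022×10²³ = 6.6×10¹⁷.

6.6×10¹⁷ photons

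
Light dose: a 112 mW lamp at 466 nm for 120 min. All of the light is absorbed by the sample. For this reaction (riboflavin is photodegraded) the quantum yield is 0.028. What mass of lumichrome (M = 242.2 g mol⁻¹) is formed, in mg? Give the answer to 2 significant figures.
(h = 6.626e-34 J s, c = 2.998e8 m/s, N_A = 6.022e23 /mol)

21 mg

Photon energy at 466 nm: hc/λ = (6.626e-34)(2.998e8)/(466e-9) = 4.263e-19 J.
Energy delivered: (112 mW)(7200 s) = 806.4 J.
Photons incident: 806.4 / 4.263e-19 = 1.892e21, i.e. 1.892e21/6.022e23 = 0.003142 mol.
Product: Φ × n_abs = 0.028 × 0.003142 = 8.798e-5 mol.
Mass: 8.798e-5 × 242.2 = 0.02131 g = 21 mg.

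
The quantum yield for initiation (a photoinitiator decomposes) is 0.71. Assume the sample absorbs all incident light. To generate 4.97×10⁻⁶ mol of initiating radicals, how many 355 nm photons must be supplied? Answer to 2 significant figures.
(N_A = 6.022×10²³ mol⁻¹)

Photons that must be absorbed: 4.97×10⁻⁶ / 0.71 = 7.000×10⁻⁶ mol.
Photon count: 7.000×10⁻⁶ × 6.022×10²³ = 4.2×10¹⁸.

4.2×10¹⁸ photons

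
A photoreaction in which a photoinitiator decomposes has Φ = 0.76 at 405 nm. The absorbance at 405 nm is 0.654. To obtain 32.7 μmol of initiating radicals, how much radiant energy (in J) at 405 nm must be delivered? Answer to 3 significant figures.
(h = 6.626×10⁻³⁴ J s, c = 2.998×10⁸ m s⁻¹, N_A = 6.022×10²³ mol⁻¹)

16.3 J

Product: 32.7 μmol = 3.27×10⁻⁵ mol.
Photons that must be absorbed: 3.27×10⁻⁵ / 0.76 = 4.303×10⁻⁵ mol.
Fraction absorbed: 1 − 10^(−0.654) = 0.7782.
Incident photons needed: 4.303×10⁻⁵ / 0.7782 = 5.529×10⁻⁵ mol.
Photon energy: hc/λ = 4.905×10⁻¹⁹ J; per mole, 2.954×10⁵ J mol⁻¹.
Energy required: 5.529×10⁻⁵ × 2.954×10⁵ = 16.3 J.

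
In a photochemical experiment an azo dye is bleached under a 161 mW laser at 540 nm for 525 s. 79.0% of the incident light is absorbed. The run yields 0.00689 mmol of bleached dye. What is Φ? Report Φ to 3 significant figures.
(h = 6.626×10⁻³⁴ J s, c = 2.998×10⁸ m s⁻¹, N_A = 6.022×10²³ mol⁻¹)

Φ = 0.0229

Product: 0.00689 mmol = 6.89×10⁻⁶ mol.
Photon energy at 540 nm: hc/λ = (6.626×10⁻³⁴)(2.998×10⁸)/(540×10⁻⁹) = 3.679×10⁻¹⁹ J.
Energy delivered: (161 mW)(525 s) = 84.53 J.
Photons incident: 84.53 / 3.679×10⁻¹⁹ = 2.298×10²⁰, i.e. 2.298×10²⁰/6.022×10²³ = 3.816×10⁻⁴ mol.
Photons absorbed: 0.790 × 3.816×10⁻⁴ = 3.015×10⁻⁴ mol.
Φ = 6.89×10⁻⁶ mol / 3.015×10⁻⁴ mol photons = 0.0229.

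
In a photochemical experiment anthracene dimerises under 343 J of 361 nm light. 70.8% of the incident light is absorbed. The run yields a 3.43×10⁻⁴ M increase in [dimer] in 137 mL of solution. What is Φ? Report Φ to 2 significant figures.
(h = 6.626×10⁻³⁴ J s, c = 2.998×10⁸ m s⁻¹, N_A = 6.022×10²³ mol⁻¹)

Product: (3.43×10⁻⁴ M)(0.137 L) = 4.699×10⁻⁵ mol.
Photon energy at 361 nm: hc/λ = (6.626×10⁻³⁴)(2.998×10⁸)/(361×10⁻⁹) = 5.503×10⁻¹⁹ J.
Photons incident: 343 / 5.503×10⁻¹⁹ = 6.233×10²⁰, i.e. 6.233×10²⁰/6.022×10²³ = 0.001035 mol.
Photons absorbed: 0.708 × 0.001035 = 7.328×10⁻⁴ mol.
Φ = 4.699×10⁻⁵ mol / 7.328×10⁻⁴ mol photons = 0.064.

Φ = 0.064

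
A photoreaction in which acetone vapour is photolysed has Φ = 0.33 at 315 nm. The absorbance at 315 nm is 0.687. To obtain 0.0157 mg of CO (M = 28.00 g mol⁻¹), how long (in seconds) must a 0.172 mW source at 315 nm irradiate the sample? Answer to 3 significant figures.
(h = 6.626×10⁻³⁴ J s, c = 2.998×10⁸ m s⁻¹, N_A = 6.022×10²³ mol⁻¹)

Product: 0.0157 mg / 28.00 g mol⁻¹ = 5.607×10⁻⁷ mol.
Photons that must be absorbed: 5.607×10⁻⁷ / 0.33 = 1.699×10⁻⁶ mol.
Fraction absorbed: 1 − 10^(−0.687) = 0.7944.
Incident photons needed: 1.699×10⁻⁶ / 0.7944 = 2.139×10⁻⁶ mol.
Photon energy: hc/λ = 6.306×10⁻¹⁹ J; per mole, 3.797×10⁵ J mol⁻¹.
Energy required: 2.139×10⁻⁶ × 3.797×10⁵ = 0.8122 J.
Time: 0.8122 J / 0.000172 W = 4720 s.

t ≈ 4720 s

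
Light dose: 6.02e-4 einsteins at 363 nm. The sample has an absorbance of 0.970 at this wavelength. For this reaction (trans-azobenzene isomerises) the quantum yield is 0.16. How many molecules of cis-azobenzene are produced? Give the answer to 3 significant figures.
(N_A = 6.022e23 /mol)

5.18e19 molecules

Fraction absorbed: 1 − 10^(−0.970) = 0.8928.
Photons absorbed: 0.8928 × 6.02e-4 = 5.375e-4 mol.
Product: Φ × n_abs = 0.16 × 5.375e-4 = 8.600e-5 mol.
As a count: 8.600e-5 × 6.022e23 = 5.18e19.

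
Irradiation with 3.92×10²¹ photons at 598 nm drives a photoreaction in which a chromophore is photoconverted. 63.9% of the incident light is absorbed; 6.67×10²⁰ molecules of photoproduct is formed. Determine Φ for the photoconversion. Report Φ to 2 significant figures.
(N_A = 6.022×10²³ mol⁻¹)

Φ = 0.27

Product: 6.67×10²⁰ / 6.022×10²³ = 0.001108 mol.
Moles of photons: 3.92×10²¹ / 6.022×10²³ = 0.006509 mol.
Photons absorbed: 0.639 × 0.006509 = 0.004159 mol.
Φ = 0.001108 mol / 0.004159 mol photons = 0.27.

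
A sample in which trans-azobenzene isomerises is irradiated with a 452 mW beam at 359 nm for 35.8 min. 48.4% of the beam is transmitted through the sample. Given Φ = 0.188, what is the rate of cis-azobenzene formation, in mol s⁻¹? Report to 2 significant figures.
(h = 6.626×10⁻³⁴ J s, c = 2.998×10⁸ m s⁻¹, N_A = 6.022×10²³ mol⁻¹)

Photon energy at 359 nm: hc/λ = (6.626×10⁻³⁴)(2.998×10⁸)/(359×10⁻⁹) = 5.533×10⁻¹⁹ J.
Energy delivered: (452 mW)(2148 s) = 970.9 J.
Photons incident: 970.9 / 5.533×10⁻¹⁹ = 1.755×10²¹, i.e. 1.755×10²¹/6.022×10²³ = 0.002914 mol.
Fraction absorbed: 1 − 48.4/100 = 0.5160.
Photons absorbed: 0.5160 × 0.002914 = 0.001504 mol.
Product formed: 0.188 × 0.001504 = 2.828×10⁻⁴ mol.
Rate: 2.828×10⁻⁴ / 2148 s = 1.3×10⁻⁷ mol s⁻¹.

1.3×10⁻⁷ mol s⁻¹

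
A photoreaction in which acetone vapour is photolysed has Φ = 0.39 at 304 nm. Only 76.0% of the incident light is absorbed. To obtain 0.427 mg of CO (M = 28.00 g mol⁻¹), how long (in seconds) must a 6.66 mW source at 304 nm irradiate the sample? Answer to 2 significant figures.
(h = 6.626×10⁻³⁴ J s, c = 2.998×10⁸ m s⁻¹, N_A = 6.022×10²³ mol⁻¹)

Product: 0.427 mg / 28.00 g mol⁻¹ = 1.525×10⁻⁵ mol.
Photons that must be absorbed: 1.525×10⁻⁵ / 0.39 = 3.910×10⁻⁵ mol.
Incident photons needed: 3.910×10⁻⁵ / 0.760 = 5.145×10⁻⁵ mol.
Photon energy: hc/λ = 6.534×10⁻¹⁹ J; per mole, 3.935×10⁵ J mol⁻¹.
Energy required: 5.145×10⁻⁵ × 3.935×10⁵ = 20.25 J.
Time: 20.25 J / 0.00666 W = 3000 s.

t ≈ 3000 s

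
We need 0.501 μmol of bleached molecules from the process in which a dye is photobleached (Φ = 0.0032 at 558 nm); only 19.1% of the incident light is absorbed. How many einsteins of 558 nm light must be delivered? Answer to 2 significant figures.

Product: 0.501 μmol = 5.01×10⁻⁷ mol.
Photons that must be absorbed: 5.01×10⁻⁷ / 0.0032 = 1.566×10⁻⁴ mol.
Incident photons needed: 1.566×10⁻⁴ / 0.191 = 8.199×10⁻⁴ mol.

8.2×10⁻⁴ einstein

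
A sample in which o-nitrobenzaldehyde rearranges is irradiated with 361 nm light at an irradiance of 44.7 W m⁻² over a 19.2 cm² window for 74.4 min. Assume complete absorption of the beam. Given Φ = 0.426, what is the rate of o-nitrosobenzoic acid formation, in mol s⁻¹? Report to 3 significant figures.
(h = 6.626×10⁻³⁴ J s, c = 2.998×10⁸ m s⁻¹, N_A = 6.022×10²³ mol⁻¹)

1.10×10⁻⁷ mol s⁻¹

Photon energy at 361 nm: hc/λ = (6.626×10⁻³⁴)(2.998×10⁸)/(361×10⁻⁹) = 5.503×10⁻¹⁹ J.
Energy delivered: (44.7 W m⁻²)(19.2×10⁻⁴ m²)(4464 s) = 383.1 J.
Photons incident: 383.1 / 5.503×10⁻¹⁹ = 6.962×10²⁰, i.e. 6.962×10²⁰/6.022×10²³ = 0.001156 mol.
Product formed: 0.426 × 0.001156 = 4.925×10⁻⁴ mol.
Rate: 4.925×10⁻⁴ / 4464 s = 1.10×10⁻⁷ mol s⁻¹.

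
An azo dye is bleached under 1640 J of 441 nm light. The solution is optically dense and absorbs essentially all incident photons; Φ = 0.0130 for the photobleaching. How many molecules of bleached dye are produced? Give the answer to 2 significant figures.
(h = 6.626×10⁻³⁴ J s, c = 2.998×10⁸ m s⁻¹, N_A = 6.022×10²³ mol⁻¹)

4.7×10¹⁹ molecules

Photon energy at 441 nm: hc/λ = (6.626×10⁻³⁴)(2.998×10⁸)/(441×10⁻⁹) = 4.504×10⁻¹⁹ J.
Photons incident: 1640 / 4.504×10⁻¹⁹ = 3.641×10²¹, i.e. 3.641×10²¹/6.022×10²³ = 0.006046 mol.
Product: Φ × n_abs = 0.0130 × 0.006046 = 7.860×10⁻⁵ mol.
As a count: 7.860×10⁻⁵ × 6.022×10²³ = 4.7×10¹⁹.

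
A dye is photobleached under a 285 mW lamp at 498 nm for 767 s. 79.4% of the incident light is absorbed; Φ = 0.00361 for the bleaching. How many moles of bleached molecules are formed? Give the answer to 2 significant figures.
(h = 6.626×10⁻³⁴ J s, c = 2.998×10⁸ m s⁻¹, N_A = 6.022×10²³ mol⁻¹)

Photon energy at 498 nm: hc/λ = (6.626×10⁻³⁴)(2.998×10⁸)/(498×10⁻⁹) = 3.989×10⁻¹⁹ J.
Energy delivered: (285 mW)(767 s) = 218.6 J.
Photons incident: 218.6 / 3.989×10⁻¹⁹ = 5.480×10²⁰, i.e. 5.480×10²⁰/6.022×10²³ = 9.100×10⁻⁴ mol.
Photons absorbed: 0.794 × 9.100×10⁻⁴ = 7.225×10⁻⁴ mol.
Product: Φ × n_abs = 0.00361 × 7.225×10⁻⁴ = 2.608×10⁻⁶ mol.

2.6×10⁻⁶ mol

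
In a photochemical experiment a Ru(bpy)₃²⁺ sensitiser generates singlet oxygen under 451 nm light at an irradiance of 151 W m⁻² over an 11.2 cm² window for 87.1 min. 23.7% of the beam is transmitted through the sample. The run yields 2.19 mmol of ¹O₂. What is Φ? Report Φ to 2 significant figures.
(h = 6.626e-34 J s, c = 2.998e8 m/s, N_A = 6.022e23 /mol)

Product: 2.19 mmol = 0.00219 mol.
Photon energy at 451 nm: hc/λ = (6.626e-34)(2.998e8)/(451e-9) = 4.405e-19 J.
Energy delivered: (151 W m⁻²)(11.2e-4 m²)(5226 s) = 883.8 J.
Photons incident: 883.8 / 4.405e-19 = 2.006e21, i.e. 2.006e21/6.022e23 = 0.003331 mol.
Fraction absorbed: 1 − 23.7/100 = 0.7630.
Photons absorbed: 0.7630 × 0.003331 = 0.002542 mol.
Φ = 0.00219 mol / 0.002542 mol photons = 0.86.

Φ = 0.86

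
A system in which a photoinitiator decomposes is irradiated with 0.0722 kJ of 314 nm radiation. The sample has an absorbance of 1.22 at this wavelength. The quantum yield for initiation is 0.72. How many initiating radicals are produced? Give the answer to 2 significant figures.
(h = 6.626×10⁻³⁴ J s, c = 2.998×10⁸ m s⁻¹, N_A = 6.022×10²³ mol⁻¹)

7.7×10¹⁹ initiating radicals

Photon energy at 314 nm: hc/λ = (6.626×10⁻³⁴)(2.998×10⁸)/(314×10⁻⁹) = 6.326×10⁻¹⁹ J.
Incident energy: 0.0722 kJ = 72.2 J.
Photons incident: 72.2 / 6.326×10⁻¹⁹ = 1.141×10²⁰, i.e. 1.141×10²⁰/6.022×10²³ = 1.895×10⁻⁴ mol.
Fraction absorbed: 1 − 10^(−1.22) = 0.9397.
Photons absorbed: 0.9397 × 1.895×10⁻⁴ = 1.781×10⁻⁴ mol.
Product: Φ × n_abs = 0.72 × 1.781×10⁻⁴ = 1.282×10⁻⁴ mol.
As a count: 1.282×10⁻⁴ × 6.022×10²³ = 7.7×10¹⁹.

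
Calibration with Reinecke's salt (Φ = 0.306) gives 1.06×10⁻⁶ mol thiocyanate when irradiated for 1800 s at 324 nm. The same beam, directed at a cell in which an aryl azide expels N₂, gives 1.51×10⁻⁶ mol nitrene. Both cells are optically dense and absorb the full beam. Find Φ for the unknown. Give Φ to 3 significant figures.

Φ = 0.436

Photons absorbed by the actinometer: 1.06×10⁻⁶ / 0.306 = 3.464×10⁻⁶ mol.
Φ(unknown) = 1.51×10⁻⁶ / 3.464×10⁻⁶ = 0.436.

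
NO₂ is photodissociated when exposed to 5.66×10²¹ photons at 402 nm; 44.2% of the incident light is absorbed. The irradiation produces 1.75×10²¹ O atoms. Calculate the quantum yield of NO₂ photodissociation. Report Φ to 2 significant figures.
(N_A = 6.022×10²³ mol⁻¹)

Φ = 0.70

Product: 1.75×10²¹ / 6.022×10²³ = 0.002906 mol.
Moles of photons: 5.66×10²¹ / 6.022×10²³ = 0.009399 mol.
Photons absorbed: 0.442 × 0.009399 = 0.004154 mol.
Φ = 0.002906 mol / 0.004154 mol photons = 0.70.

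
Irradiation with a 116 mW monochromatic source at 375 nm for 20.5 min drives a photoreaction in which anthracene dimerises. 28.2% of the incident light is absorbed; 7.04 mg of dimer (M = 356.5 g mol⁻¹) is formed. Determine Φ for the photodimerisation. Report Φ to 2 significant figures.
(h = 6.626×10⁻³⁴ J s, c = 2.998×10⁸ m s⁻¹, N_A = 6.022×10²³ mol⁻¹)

Φ = 0.16

Product: 7.04 mg / 356.5 g mol⁻¹ = 1.975×10⁻⁵ mol.
Photon energy at 375 nm: hc/λ = (6.626×10⁻³⁴)(2.998×10⁸)/(375×10⁻⁹) = 5.297×10⁻¹⁹ J.
Energy delivered: (116 mW)(1230 s) = 142.7 J.
Photons incident: 142.7 / 5.297×10⁻¹⁹ = 2.694×10²⁰, i.e. 2.694×10²⁰/6.022×10²³ = 4.474×10⁻⁴ mol.
Photons absorbed: 0.282 × 4.474×10⁻⁴ = 1.262×10⁻⁴ mol.
Φ = 1.975×10⁻⁵ mol / 1.262×10⁻⁴ mol photons = 0.16.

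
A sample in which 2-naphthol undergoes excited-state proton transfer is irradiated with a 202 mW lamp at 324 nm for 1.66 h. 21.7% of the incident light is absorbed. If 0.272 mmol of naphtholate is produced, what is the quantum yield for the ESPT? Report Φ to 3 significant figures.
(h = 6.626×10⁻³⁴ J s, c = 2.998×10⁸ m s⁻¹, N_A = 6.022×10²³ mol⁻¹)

Product: 0.272 mmol = 2.72×10⁻⁴ mol.
Photon energy at 324 nm: hc/λ = (6.626×10⁻³⁴)(2.998×10⁸)/(324×10⁻⁹) = 6.131×10⁻¹⁹ J.
Energy delivered: (202 mW)(5976 s) = 1207 J.
Photons incident: 1207 / 6.131×10⁻¹⁹ = 1.969×10²¹, i.e. 1.969×10²¹/6.022×10²³ = 0.003270 mol.
Photons absorbed: 0.217 × 0.003270 = 7.096×10⁻⁴ mol.
Φ = 2.72×10⁻⁴ mol / 7.096×10⁻⁴ mol photons = 0.383.

Φ = 0.383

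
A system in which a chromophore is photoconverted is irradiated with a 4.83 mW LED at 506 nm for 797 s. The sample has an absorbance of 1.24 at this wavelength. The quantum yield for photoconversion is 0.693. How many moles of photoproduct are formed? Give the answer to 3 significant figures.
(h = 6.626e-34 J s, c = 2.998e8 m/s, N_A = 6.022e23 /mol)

1.06e-5 mol

Photon energy at 506 nm: hc/λ = (6.626e-34)(2.998e8)/(506e-9) = 3.926e-19 J.
Energy delivered: (4.83 mW)(797 s) = 3.850 J.
Photons incident: 3.850 / 3.926e-19 = 9.806e18, i.e. 9.806e18/6.022e23 = 1.628e-5 mol.
Fraction absorbed: 1 − 10^(−1.24) = 0.9425.
Photons absorbed: 0.9425 × 1.628e-5 = 1.534e-5 mol.
Product: Φ × n_abs = 0.693 × 1.534e-5 = 1.063e-5 mol.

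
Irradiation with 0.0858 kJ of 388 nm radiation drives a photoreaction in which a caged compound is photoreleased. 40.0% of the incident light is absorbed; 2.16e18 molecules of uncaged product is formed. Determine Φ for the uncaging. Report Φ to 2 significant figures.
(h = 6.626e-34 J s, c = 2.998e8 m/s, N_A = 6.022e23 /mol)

Product: 2.16e18 / 6.022e23 = 3.587e-6 mol.
Photon energy at 388 nm: hc/λ = (6.626e-34)(2.998e8)/(388e-9) = 5.120e-19 J.
Incident energy: 0.0858 kJ = 85.8 J.
Photons incident: 85.8 / 5.120e-19 = 1.676e20, i.e. 1.676e20/6.022e23 = 2.783e-4 mol.
Photons absorbed: 0.400 × 2.783e-4 = 1.113e-4 mol.
Φ = 3.587e-6 mol / 1.113e-4 mol photons = 0.032.

Φ = 0.032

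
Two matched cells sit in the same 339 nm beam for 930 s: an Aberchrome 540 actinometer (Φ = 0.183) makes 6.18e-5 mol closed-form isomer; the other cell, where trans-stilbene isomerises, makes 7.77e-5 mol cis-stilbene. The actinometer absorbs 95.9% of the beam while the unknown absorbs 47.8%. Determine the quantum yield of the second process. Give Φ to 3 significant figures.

Photons absorbed by the actinometer: 6.18e-5 / 0.183 = 3.377e-4 mol.
Incident flux: 3.377e-4 / 0.959 = 3.521e-4 einstein.
Absorbed by unknown: 0.478 × 3.521e-4 = 1.683e-4 mol.
Φ(unknown) = 7.77e-5 / 1.683e-4 = 0.462.

Φ = 0.462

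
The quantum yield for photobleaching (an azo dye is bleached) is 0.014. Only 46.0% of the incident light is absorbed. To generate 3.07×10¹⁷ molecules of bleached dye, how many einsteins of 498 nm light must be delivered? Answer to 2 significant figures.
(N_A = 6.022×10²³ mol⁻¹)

Product: 3.07×10¹⁷ / 6.022×10²³ = 5.098×10⁻⁷ mol.
Photons that must be absorbed: 5.098×10⁻⁷ / 0.014 = 3.641×10⁻⁵ mol.
Incident photons needed: 3.641×10⁻⁵ / 0.460 = 7.915×10⁻⁵ mol.

7.9×10⁻⁵ einstein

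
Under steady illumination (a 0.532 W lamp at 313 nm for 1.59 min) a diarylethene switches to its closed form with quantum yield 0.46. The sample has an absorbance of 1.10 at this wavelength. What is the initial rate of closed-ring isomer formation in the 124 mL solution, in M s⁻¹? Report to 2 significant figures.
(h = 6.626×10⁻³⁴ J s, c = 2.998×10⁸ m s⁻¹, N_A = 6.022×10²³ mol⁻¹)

Photon energy at 313 nm: hc/λ = (6.626×10⁻³⁴)(2.998×10⁸)/(313×10⁻⁹) = 6.347×10⁻¹⁹ J.
Energy delivered: (0.532 W)(95.4 s) = 50.75 J.
Photons incident: 50.75 / 6.347×10⁻¹⁹ = 7.996×10¹⁹, i.e. 7.996×10¹⁹/6.022×10²³ = 1.328×10⁻⁴ mol.
Fraction absorbed: 1 − 10^(−1.10) = 0.9206.
Photons absorbed: 0.9206 × 1.328×10⁻⁴ = 1.223×10⁻⁴ mol.
Product formed: 0.46 × 1.223×10⁻⁴ = 5.626×10⁻⁵ mol.
Rate: 5.626×10⁻⁵ mol / (95.4 s × 0.124 L) = 4.8×10⁻⁶ M s⁻¹.

4.8×10⁻⁶ M s⁻¹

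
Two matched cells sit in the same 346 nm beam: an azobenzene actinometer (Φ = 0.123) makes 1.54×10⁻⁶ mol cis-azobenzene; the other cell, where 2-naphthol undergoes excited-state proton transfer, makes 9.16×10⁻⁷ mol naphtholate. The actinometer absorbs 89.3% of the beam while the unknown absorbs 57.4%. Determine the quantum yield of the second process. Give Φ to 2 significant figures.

Φ = 0.11

Photons absorbed by the actinometer: 1.54×10⁻⁶ / 0.123 = 1.252×10⁻⁵ mol.
Incident flux: 1.252×10⁻⁵ / 0.893 = 1.402×10⁻⁵ einstein.
Absorbed by unknown: 0.574 × 1.402×10⁻⁵ = 8.047×10⁻⁶ mol.
Φ(unknown) = 9.16×10⁻⁷ / 8.047×10⁻⁶ = 0.11.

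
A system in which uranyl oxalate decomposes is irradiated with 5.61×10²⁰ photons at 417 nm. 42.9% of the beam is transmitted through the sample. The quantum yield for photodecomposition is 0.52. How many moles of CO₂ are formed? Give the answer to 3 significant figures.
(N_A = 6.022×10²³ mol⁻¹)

2.77×10⁻⁴ mol

Moles of photons: 5.61×10²⁰ / 6.022×10²³ = 9.316×10⁻⁴ mol.
Fraction absorbed: 1 − 42.9/100 = 0.5710.
Photons absorbed: 0.5710 × 9.316×10⁻⁴ = 5.319×10⁻⁴ mol.
Product: Φ × n_abs = 0.52 × 5.319×10⁻⁴ = 2.766×10⁻⁴ mol.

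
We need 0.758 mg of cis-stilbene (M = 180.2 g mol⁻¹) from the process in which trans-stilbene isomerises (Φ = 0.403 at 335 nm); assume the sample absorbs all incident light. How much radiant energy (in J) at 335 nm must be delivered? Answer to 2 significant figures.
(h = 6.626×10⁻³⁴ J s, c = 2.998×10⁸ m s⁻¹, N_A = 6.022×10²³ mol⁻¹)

3.7 J

Product: 0.758 mg / 180.2 g mol⁻¹ = 4.206×10⁻⁶ mol.
Photons that must be absorbed: 4.206×10⁻⁶ / 0.403 = 1.044×10⁻⁵ mol.
Photon energy: hc/λ = 5.930×10⁻¹⁹ J; per mole, 3.571×10⁵ J mol⁻¹.
Energy required: 1.044×10⁻⁵ × 3.571×10⁵ = 3.7 J.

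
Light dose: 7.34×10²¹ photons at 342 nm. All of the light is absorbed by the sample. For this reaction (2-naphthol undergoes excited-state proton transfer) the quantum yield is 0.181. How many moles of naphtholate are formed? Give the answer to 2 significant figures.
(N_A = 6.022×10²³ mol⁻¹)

0.0022 mol

Moles of photons: 7.34×10²¹ / 6.022×10²³ = 0.01219 mol.
Product: Φ × n_abs = 0.181 × 0.01219 = 0.002206 mol.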